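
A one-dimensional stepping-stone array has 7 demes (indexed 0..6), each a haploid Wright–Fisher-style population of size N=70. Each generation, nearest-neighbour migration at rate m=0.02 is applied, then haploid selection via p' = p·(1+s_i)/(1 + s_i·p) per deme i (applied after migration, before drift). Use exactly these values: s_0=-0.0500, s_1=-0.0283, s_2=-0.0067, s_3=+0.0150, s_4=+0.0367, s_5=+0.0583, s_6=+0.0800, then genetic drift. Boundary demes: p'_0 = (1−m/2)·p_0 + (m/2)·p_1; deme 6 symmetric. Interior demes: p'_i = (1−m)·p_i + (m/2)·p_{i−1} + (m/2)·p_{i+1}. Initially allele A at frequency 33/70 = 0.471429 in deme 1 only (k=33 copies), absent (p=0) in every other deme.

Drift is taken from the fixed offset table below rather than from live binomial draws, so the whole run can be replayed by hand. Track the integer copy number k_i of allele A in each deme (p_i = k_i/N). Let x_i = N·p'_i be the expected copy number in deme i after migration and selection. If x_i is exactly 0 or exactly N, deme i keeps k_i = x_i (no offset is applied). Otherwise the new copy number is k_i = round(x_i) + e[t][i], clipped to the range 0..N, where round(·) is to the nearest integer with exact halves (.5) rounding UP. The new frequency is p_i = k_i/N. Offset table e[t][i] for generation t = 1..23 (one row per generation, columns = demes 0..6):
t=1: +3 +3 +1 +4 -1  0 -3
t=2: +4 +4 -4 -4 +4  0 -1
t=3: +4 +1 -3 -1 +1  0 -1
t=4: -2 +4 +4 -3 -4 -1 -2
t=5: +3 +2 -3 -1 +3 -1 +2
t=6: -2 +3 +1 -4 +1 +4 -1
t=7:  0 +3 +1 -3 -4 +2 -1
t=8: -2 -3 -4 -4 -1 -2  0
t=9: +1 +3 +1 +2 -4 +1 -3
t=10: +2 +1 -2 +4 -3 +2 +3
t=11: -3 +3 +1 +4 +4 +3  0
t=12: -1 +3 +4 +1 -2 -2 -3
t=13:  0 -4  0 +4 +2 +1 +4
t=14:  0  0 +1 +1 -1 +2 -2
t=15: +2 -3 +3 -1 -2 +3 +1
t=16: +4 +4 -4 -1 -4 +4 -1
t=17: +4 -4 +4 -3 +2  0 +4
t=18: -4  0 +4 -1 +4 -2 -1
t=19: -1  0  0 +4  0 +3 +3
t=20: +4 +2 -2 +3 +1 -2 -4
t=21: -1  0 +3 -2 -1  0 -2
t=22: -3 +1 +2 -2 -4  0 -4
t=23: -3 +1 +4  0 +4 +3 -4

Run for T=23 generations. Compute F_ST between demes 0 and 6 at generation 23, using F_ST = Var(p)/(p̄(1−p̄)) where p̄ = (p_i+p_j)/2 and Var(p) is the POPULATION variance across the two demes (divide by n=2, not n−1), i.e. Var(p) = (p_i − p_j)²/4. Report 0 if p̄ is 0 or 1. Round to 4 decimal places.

t=0: k=[0 33 0 0 0 0 0]
t=1: x=[0.3136 31.8411 0.3278 0.0000 0.0000 0.0000 0.0000] k=[3 35 1 0 0 0 0]
t=2: x=[3.1615 33.8380 1.3213 0.0101 0.0000 0.0000 0.0000] k=[7 38 0 0 0 0 0]
t=3: x=[6.9810 36.8094 0.3775 0.0000 0.0000 0.0000 0.0000] k=[11 38 0 0 0 0 0]
t=4: x=[10.7934 36.8494 0.3775 0.0000 0.0000 0.0000 0.0000] k=[9 41 4 0 0 0 0]
t=5: x=[8.9133 39.8181 4.3028 0.0406 0.0000 0.0000 0.0000] k=[12 42 1 0 0 0 0]
t=6: x=[11.7886 40.8026 1.3908 0.0101 0.0000 0.0000 0.0000] k=[10 44 2 0 0 0 0]
t=7: x=[9.8961 42.7639 2.3845 0.0203 0.0000 0.0000 0.0000] k=[10 46 3 0 0 0 0]
t=8: x=[9.9154 44.7485 3.3783 0.0304 0.0000 0.0000 0.0000] k=[8 42 0 0 0 0 0]
t=9: x=[7.9705 40.7524 0.4172 0.0000 0.0000 0.0000 0.0000] k=[9 44 1 0 0 0 0]
t=10: x=[8.9422 42.7437 1.4107 0.0101 0.0000 0.0000 0.0000] k=[11 44 0 4 0 0 0]
t=11: x=[10.8513 42.7538 0.4768 3.9755 0.0415 0.0000 0.0000] k=[8 46 1 8 4 0 0]
t=12: x=[8.0089 44.7081 1.5100 7.9948 4.1381 0.0423 0.0000] k=[7 48 6 9 2 0 0]
t=13: x=[7.0770 46.7262 6.4107 9.0163 2.1230 0.0212 0.0000] k=[7 43 6 13 4 1 0]
t=14: x=[7.0290 41.7879 6.4008 12.9968 4.2001 1.0785 0.0108] k=[7 42 7 14 3 3 0]
t=15: x=[7.0194 40.8127 7.3755 13.9859 3.2189 3.1354 0.0324] k=[9 38 10 13 1 6 1]
t=16: x=[8.8845 36.9296 10.2510 13.0069 1.2122 6.2134 1.1326] k=[13 41 6 12 0 10 0]
t=17: x=[12.7368 39.8784 6.3710 11.9670 0.2280 10.2874 0.1080] k=[17 36 10 9 2 10 4]
t=18: x=[16.5335 35.0477 10.1913 9.0567 2.2264 10.3498 4.3645] k=[13 35 14 8 6 8 3]
t=19: x=[12.6787 34.0678 14.0743 8.1466 6.2419 8.3373 3.2826] k=[12 34 14 12 6 11 6]
t=20: x=[11.7112 33.0788 14.1041 12.1084 6.3140 11.4317 6.4891] k=[16 35 12 15 7 9 2]
t=21: x=[15.5604 34.0778 12.1922 15.0653 7.3333 9.3600 2.2303] k=[15 34 15 13 6 9 0]
t=22: x=[14.5888 33.1187 15.0903 13.1079 6.3037 9.3287 0.0972] k=[12 34 17 11 2 9 0]
t=23: x=[11.7112 33.1087 17.0232 11.1084 2.2367 9.2870 0.0972] k=[9 34 21 11 6 12 0]

0.0687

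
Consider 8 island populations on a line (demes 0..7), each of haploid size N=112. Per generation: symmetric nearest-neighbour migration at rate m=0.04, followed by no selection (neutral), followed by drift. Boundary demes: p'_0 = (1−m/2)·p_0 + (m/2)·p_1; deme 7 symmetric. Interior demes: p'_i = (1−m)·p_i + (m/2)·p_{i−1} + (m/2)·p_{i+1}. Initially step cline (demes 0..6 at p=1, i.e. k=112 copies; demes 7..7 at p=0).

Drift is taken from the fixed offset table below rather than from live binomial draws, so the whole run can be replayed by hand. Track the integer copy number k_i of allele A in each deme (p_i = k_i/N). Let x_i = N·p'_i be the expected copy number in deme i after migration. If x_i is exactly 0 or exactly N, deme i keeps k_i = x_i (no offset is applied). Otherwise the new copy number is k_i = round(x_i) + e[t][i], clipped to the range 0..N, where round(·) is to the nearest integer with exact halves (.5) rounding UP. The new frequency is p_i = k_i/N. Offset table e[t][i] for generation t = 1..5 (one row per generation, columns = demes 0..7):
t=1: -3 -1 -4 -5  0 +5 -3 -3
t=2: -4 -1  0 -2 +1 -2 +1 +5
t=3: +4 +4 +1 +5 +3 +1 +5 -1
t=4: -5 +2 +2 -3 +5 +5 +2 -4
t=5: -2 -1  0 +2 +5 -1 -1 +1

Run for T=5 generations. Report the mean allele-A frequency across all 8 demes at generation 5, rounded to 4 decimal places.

0.8772

t=0: k=[112 112 112 112 112 112 112 0]
t=1: x=[112.0000 112.0000 112.0000 112.0000 112.0000 112.0000 109.7600 2.2400] k=[112 112 112 112 112 112 107 0]
t=2: x=[112.0000 112.0000 112.0000 112.0000 112.0000 111.9000 104.9600 2.1400] k=[112 112 112 112 112 110 106 7]
t=3: x=[112.0000 112.0000 112.0000 112.0000 111.9600 109.9600 104.1000 8.9800] k=[112 112 112 112 112 111 109 8]
t=4: x=[112.0000 112.0000 112.0000 112.0000 111.9800 110.9800 107.0200 10.0200] k=[112 112 112 112 112 112 109 6]
t=5: x=[112.0000 112.0000 112.0000 112.0000 112.0000 111.9400 107.0000 8.0600] k=[112 112 112 112 112 111 106 9]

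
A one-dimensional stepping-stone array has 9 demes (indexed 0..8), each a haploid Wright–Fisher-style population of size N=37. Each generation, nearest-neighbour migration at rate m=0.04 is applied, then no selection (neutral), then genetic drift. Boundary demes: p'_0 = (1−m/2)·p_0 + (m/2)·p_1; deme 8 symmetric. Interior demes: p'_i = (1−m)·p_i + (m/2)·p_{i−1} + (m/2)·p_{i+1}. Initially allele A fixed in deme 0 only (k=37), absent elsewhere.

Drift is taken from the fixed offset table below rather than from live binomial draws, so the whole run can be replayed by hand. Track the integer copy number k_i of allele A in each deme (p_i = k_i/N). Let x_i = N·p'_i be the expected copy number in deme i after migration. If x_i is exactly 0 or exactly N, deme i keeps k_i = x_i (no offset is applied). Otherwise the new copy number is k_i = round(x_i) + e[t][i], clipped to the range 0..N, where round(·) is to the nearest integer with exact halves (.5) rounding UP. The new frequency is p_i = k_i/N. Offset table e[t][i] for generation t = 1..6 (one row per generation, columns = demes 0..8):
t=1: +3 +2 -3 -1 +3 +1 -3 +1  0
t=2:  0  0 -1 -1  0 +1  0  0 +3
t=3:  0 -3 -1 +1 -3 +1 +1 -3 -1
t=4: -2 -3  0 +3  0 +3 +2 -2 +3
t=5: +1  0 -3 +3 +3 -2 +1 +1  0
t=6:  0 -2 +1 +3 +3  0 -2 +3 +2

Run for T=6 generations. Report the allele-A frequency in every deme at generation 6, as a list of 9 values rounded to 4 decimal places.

[0.8378, 0.0000, 0.0270, 0.0000, 0.0000, 0.0000, 0.0000, 0.0000, 0.0000]

t=0: k=[37 0 0 0 0 0 0 0 0]
t=1: x=[36.2600 0.7400 0.0000 0.0000 0.0000 0.0000 0.0000 0.0000 0.0000] k=[37 3 0 0 0 0 0 0 0]
t=2: x=[36.3200 3.6200 0.0600 0.0000 0.0000 0.0000 0.0000 0.0000 0.0000] k=[36 4 0 0 0 0 0 0 0]
t=3: x=[35.3600 4.5600 0.0800 0.0000 0.0000 0.0000 0.0000 0.0000 0.0000] k=[35 2 0 0 0 0 0 0 0]
t=4: x=[34.3400 2.6200 0.0400 0.0000 0.0000 0.0000 0.0000 0.0000 0.0000] k=[32 0 0 0 0 0 0 0 0]
t=5: x=[31.3600 0.6400 0.0000 0.0000 0.0000 0.0000 0.0000 0.0000 0.0000] k=[32 1 0 0 0 0 0 0 0]
t=6: x=[31.3800 1.6000 0.0200 0.0000 0.0000 0.0000 0.0000 0.0000 0.0000] k=[31 0 1 0 0 0 0 0 0]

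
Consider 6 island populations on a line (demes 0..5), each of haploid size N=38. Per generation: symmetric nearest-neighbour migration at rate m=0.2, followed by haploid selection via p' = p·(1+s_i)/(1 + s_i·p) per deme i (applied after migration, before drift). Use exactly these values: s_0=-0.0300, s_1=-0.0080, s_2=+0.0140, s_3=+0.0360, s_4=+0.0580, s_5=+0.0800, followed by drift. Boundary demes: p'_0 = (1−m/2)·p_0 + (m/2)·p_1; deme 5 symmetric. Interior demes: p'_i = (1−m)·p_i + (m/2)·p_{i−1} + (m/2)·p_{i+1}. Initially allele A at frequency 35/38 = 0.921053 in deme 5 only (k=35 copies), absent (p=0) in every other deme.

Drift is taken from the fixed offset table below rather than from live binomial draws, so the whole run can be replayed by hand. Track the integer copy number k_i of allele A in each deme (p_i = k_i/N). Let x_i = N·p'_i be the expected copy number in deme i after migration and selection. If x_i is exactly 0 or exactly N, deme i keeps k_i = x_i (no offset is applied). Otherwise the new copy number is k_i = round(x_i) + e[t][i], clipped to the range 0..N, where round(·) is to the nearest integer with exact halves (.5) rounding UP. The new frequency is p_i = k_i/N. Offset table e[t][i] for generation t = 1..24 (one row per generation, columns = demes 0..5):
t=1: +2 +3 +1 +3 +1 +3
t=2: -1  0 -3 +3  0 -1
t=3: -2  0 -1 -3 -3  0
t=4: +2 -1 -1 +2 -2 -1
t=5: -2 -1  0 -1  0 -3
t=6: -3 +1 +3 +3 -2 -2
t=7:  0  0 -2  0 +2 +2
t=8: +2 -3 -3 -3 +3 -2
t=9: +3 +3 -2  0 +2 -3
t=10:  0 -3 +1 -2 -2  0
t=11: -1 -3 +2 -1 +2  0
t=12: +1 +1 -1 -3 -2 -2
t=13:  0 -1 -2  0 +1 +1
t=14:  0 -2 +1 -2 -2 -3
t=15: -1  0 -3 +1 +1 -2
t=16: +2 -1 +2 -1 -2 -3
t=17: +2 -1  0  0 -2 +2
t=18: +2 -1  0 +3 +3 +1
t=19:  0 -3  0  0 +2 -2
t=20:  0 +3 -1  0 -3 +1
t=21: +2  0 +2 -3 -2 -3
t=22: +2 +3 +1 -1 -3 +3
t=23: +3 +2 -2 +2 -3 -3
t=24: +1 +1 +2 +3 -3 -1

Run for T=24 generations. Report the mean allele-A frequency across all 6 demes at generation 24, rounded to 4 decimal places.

0.1886

t=0: k=[0 0 0 0 0 35]
t=1: x=[0.0000 0.0000 0.0000 0.0000 3.6833 31.9042] k=[0 0 0 0 5 35]
t=2: x=[0.0000 0.0000 0.0000 0.5178 7.8452 32.3787] k=[0 0 0 4 8 31]
t=3: x=[0.0000 0.0000 0.4055 4.1284 10.3183 29.2299] k=[0 0 0 1 7 29]
t=4: x=[0.0000 0.0000 0.1014 1.5518 8.9809 27.3982] k=[0 0 0 4 7 26]
t=5: x=[0.0000 0.0000 0.4055 4.0255 8.9809 24.7712] k=[0 0 0 3 9 22]
t=6: x=[0.0000 0.0000 0.3042 3.4081 10.1129 21.4224] k=[0 0 3 6 8 19]
t=7: x=[0.0000 0.2976 3.0386 6.0784 9.2900 18.6299] k=[0 0 1 6 11 21]
t=8: x=[0.0000 0.0992 1.4189 6.1809 11.9571 20.7273] k=[0 0 0 3 15 19]
t=9: x=[0.0000 0.0000 0.3042 4.0255 14.7049 19.3310] k=[0 0 0 4 17 16]
t=10: x=[0.0000 0.0000 0.4055 5.0529 16.1210 16.8180] k=[0 0 1 3 14 17]
t=11: x=[0.0000 0.0992 1.1149 4.0255 13.6898 17.4234] k=[0 0 3 3 16 17]
t=12: x=[0.0000 0.2976 2.7351 4.4367 15.3125 17.6249] k=[0 1 2 1 13 16]
t=13: x=[0.0970 0.9922 1.8240 2.3776 12.5697 16.4135] k=[0 0 0 2 14 17]
t=14: x=[0.0000 0.0000 0.2028 3.0992 13.5881 17.4234] k=[0 0 1 1 12 14]
t=15: x=[0.0000 0.0992 0.9123 2.1713 11.5482 14.4832] k=[0 0 0 3 13 12]
t=16: x=[0.0000 0.0000 0.3042 3.8198 12.3656 12.7434] k=[0 0 2 3 10 10]
t=17: x=[0.0000 0.1984 1.9253 3.7169 9.7017 10.5773] k=[0 0 2 4 8 13]
t=18: x=[0.0000 0.1984 2.0265 4.3340 8.4651 13.1538] k=[0 0 2 7 11 14]
t=19: x=[0.0000 0.1984 2.3302 7.1020 11.3435 14.3812] k=[0 0 2 7 13 12]
t=20: x=[0.0000 0.1984 2.3302 7.3065 12.7736 12.7434] k=[0 3 1 7 10 14]
t=21: x=[0.2911 2.4813 1.8240 6.8974 10.5236 14.2792] k=[2 2 4 4 9 11]
t=22: x=[1.9431 2.1834 3.8478 4.6422 9.0840 11.4047] k=[4 5 5 4 6 14]
t=23: x=[3.9899 4.8658 4.9596 4.4367 6.9132 13.8705] k=[7 7 3 6 4 11]
t=24: x=[6.8277 6.5563 3.7467 5.6685 5.1457 10.8879] k=[8 8 6 9 2 10]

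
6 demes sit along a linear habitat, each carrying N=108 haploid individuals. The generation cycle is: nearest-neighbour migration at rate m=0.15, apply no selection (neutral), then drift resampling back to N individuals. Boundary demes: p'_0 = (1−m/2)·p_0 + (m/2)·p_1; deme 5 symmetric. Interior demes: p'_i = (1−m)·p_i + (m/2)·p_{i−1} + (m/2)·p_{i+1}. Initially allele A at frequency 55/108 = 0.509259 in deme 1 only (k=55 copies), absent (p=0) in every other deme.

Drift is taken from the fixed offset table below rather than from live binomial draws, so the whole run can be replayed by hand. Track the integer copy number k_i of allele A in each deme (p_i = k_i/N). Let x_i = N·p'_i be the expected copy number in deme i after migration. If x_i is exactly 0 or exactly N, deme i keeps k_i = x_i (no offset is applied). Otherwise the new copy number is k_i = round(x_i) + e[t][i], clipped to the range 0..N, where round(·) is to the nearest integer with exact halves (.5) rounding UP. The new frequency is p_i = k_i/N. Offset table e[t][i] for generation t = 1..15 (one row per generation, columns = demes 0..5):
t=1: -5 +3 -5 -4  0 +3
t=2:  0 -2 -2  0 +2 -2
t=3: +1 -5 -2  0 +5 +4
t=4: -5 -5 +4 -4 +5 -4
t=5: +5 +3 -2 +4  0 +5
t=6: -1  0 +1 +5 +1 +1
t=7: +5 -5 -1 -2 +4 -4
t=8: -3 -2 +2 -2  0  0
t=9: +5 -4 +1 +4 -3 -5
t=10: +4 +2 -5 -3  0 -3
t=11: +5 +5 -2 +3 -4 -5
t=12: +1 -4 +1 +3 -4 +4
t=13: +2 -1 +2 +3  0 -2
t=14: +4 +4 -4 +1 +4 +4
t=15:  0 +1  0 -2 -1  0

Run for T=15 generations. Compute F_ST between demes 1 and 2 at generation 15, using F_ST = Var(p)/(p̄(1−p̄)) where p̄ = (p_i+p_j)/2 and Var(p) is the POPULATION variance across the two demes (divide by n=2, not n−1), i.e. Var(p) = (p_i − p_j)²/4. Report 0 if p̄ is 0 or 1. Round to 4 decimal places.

t=0: k=[0 55 0 0 0 0]
t=1: x=[4.1250 46.7500 4.1250 0.0000 0.0000 0.0000] k=[0 50 0 0 0 0]
t=2: x=[3.7500 42.5000 3.7500 0.0000 0.0000 0.0000] k=[4 41 2 0 0 0]
t=3: x=[6.7750 35.3000 4.7750 0.1500 0.0000 0.0000] k=[8 30 3 0 0 0]
t=4: x=[9.6500 26.3250 4.8000 0.2250 0.0000 0.0000] k=[5 21 9 0 0 0]
t=5: x=[6.2000 18.9000 9.2250 0.6750 0.0000 0.0000] k=[11 22 7 5 0 0]
t=6: x=[11.8250 20.0500 7.9750 4.7750 0.3750 0.0000] k=[11 20 9 10 1 0]
t=7: x=[11.6750 18.5000 9.9000 9.2500 1.6000 0.0750] k=[17 14 9 7 6 0]
t=8: x=[16.7750 13.8500 9.2250 7.0750 5.6250 0.4500] k=[14 12 11 5 6 0]
t=9: x=[13.8500 12.0750 10.6250 5.5250 5.4750 0.4500] k=[19 8 12 10 2 0]
t=10: x=[18.1750 9.1250 11.5500 9.5500 2.4500 0.1500] k=[22 11 7 7 2 0]
t=11: x=[21.1750 11.5250 7.3000 6.6250 2.2250 0.1500] k=[26 17 5 10 0 0]
t=12: x=[25.3250 16.7750 6.2750 8.8750 0.7500 0.0000] k=[26 13 7 12 0 0]
t=13: x=[25.0250 13.5250 7.8250 10.7250 0.9000 0.0000] k=[27 13 10 14 1 0]
t=14: x=[25.9500 13.8250 10.5250 12.7250 1.9000 0.0750] k=[30 18 7 14 6 4]
t=15: x=[29.1000 18.0750 8.3500 12.8750 6.4500 4.1500] k=[29 19 8 11 5 4]

0.0237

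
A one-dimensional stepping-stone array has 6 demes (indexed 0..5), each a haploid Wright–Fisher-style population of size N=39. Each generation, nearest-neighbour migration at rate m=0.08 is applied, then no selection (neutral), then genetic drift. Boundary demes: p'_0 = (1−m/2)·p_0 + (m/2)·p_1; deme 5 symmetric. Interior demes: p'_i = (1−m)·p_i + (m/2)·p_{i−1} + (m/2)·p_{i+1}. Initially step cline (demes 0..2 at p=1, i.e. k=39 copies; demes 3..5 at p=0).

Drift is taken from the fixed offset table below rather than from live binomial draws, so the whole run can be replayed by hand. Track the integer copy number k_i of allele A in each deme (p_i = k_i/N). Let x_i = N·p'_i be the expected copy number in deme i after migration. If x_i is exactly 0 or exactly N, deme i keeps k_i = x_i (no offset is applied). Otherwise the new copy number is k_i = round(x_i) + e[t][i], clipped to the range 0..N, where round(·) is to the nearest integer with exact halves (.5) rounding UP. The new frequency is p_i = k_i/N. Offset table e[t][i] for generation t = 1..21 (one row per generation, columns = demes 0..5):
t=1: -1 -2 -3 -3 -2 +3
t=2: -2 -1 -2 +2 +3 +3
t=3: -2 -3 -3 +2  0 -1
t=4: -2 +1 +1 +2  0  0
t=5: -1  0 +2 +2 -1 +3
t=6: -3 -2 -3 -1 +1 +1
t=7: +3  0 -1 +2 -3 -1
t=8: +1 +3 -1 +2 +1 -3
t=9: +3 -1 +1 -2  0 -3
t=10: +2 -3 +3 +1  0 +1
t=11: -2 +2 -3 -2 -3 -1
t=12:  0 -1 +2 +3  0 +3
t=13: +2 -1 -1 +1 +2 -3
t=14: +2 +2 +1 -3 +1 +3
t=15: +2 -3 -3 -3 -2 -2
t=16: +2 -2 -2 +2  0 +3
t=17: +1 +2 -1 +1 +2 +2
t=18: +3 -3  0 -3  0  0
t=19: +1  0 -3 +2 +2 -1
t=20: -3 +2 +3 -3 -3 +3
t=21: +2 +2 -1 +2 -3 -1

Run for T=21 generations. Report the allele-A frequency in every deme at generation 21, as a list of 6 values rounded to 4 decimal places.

t=0: k=[39 39 39 0 0 0]
t=1: x=[39.0000 39.0000 37.4400 1.5600 0.0000 0.0000] k=[39 39 34 0 0 0]
t=2: x=[39.0000 38.8000 32.8400 1.3600 0.0000 0.0000] k=[39 38 31 3 0 0]
t=3: x=[38.9600 37.7600 30.1600 4.0000 0.1200 0.0000] k=[37 35 27 6 0 0]
t=4: x=[36.9200 34.7600 26.4800 6.6000 0.2400 0.0000] k=[35 36 27 9 0 0]
t=5: x=[35.0400 35.6000 26.6400 9.3600 0.3600 0.0000] k=[34 36 29 11 0 0]
t=6: x=[34.0800 35.6400 28.5600 11.2800 0.4400 0.0000] k=[31 34 26 10 1 0]
t=7: x=[31.1200 33.5600 25.6800 10.2800 1.3200 0.0400] k=[34 34 25 12 0 0]
t=8: x=[34.0000 33.6400 24.8400 12.0400 0.4800 0.0000] k=[35 37 24 14 1 0]
t=9: x=[35.0800 36.4000 24.1200 13.8800 1.4800 0.0400] k=[38 35 25 12 1 0]
t=10: x=[37.8800 34.7200 24.8800 12.0800 1.4000 0.0400] k=[39 32 28 13 1 1]
t=11: x=[38.7200 32.1200 27.5600 13.1200 1.4800 1.0000] k=[37 34 25 11 0 0]
t=12: x=[36.8800 33.7600 24.8000 11.1200 0.4400 0.0000] k=[37 33 27 14 0 0]
t=13: x=[36.8400 32.9200 26.7200 13.9600 0.5600 0.0000] k=[39 32 26 15 3 0]
t=14: x=[38.7200 32.0400 25.8000 14.9600 3.3600 0.1200] k=[39 34 27 12 4 3]
t=15: x=[38.8000 33.9200 26.6800 12.2800 4.2800 3.0400] k=[39 31 24 9 2 1]
t=16: x=[38.6800 31.0400 23.6800 9.3200 2.2400 1.0400] k=[39 29 22 11 2 4]
t=17: x=[38.6000 29.1200 21.8400 11.0800 2.4400 3.9200] k=[39 31 21 12 4 6]
t=18: x=[38.6800 30.9200 21.0400 12.0400 4.4000 5.9200] k=[39 28 21 9 4 6]
t=19: x=[38.5600 28.1600 20.8000 9.2800 4.2800 5.9200] k=[39 28 18 11 6 5]
t=20: x=[38.5600 28.0400 18.1200 11.0800 6.1600 5.0400] k=[36 30 21 8 3 8]
t=21: x=[35.7600 29.8800 20.8400 8.3200 3.4000 7.8000] k=[38 32 20 10 0 7]

[0.9744, 0.8205, 0.5128, 0.2564, 0.0000, 0.1795]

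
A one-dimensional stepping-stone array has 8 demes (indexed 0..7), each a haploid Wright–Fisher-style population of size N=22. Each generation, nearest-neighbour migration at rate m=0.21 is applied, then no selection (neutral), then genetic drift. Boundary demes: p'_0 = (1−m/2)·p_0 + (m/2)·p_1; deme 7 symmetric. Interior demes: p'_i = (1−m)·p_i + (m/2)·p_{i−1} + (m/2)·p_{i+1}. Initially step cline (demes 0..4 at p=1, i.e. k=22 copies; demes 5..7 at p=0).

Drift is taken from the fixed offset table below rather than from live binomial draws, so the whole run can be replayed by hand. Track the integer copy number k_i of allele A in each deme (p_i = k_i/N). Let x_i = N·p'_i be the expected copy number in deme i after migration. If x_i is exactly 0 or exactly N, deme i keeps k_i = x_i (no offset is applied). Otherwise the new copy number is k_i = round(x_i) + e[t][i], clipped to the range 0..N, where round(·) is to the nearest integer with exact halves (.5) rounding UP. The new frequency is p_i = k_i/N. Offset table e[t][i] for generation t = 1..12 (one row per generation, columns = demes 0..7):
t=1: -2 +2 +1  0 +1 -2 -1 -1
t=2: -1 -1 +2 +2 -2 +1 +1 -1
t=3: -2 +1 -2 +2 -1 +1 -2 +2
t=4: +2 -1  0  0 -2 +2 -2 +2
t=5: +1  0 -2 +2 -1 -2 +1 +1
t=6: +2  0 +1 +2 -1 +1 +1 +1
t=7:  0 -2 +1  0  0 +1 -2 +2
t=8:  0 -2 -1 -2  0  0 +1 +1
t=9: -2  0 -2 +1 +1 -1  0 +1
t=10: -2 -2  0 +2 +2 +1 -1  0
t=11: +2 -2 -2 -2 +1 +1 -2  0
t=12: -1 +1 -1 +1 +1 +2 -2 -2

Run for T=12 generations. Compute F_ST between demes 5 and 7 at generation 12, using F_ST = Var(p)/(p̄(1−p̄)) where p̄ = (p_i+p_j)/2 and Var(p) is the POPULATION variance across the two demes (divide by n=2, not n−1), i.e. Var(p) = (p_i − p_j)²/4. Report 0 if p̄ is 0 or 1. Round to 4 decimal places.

0.1524

t=0: k=[22 22 22 22 22 0 0 0]
t=1: x=[22.0000 22.0000 22.0000 22.0000 19.6900 2.3100 0.0000 0.0000] k=[22 22 22 22 21 0 0 0]
t=2: x=[22.0000 22.0000 22.0000 21.8950 18.9000 2.2050 0.0000 0.0000] k=[22 22 22 22 17 3 0 0]
t=3: x=[22.0000 22.0000 22.0000 21.4750 16.0550 4.1550 0.3150 0.0000] k=[22 22 22 22 15 5 0 0]
t=4: x=[22.0000 22.0000 22.0000 21.2650 14.6850 5.5250 0.5250 0.0000] k=[22 22 22 21 13 8 0 0]
t=5: x=[22.0000 22.0000 21.8950 20.2650 13.3150 7.6850 0.8400 0.0000] k=[22 22 20 22 12 6 2 0]
t=6: x=[22.0000 21.7900 20.4200 20.7400 12.4200 6.2100 2.2100 0.2100] k=[22 22 21 22 11 7 3 1]
t=7: x=[22.0000 21.8950 21.2100 20.7400 11.7350 7.0000 3.2100 1.2100] k=[22 20 22 21 12 8 1 3]
t=8: x=[21.7900 20.4200 21.6850 20.1600 12.5250 7.6850 1.9450 2.7900] k=[22 18 21 18 13 8 3 4]
t=9: x=[21.5800 18.7350 20.3700 17.7900 13.0000 8.0000 3.6300 3.8950] k=[20 19 18 19 14 7 4 5]
t=10: x=[19.8950 19.0000 18.2100 18.3700 13.7900 7.4200 4.4200 4.8950] k=[18 17 18 20 16 8 3 5]
t=11: x=[17.8950 17.2100 18.1050 19.3700 15.5800 8.3150 3.7350 4.7900] k=[20 15 16 17 17 9 2 5]
t=12: x=[19.4750 15.6300 16.0000 16.8950 16.1600 9.1050 3.0500 4.6850] k=[18 17 15 18 17 11 1 3]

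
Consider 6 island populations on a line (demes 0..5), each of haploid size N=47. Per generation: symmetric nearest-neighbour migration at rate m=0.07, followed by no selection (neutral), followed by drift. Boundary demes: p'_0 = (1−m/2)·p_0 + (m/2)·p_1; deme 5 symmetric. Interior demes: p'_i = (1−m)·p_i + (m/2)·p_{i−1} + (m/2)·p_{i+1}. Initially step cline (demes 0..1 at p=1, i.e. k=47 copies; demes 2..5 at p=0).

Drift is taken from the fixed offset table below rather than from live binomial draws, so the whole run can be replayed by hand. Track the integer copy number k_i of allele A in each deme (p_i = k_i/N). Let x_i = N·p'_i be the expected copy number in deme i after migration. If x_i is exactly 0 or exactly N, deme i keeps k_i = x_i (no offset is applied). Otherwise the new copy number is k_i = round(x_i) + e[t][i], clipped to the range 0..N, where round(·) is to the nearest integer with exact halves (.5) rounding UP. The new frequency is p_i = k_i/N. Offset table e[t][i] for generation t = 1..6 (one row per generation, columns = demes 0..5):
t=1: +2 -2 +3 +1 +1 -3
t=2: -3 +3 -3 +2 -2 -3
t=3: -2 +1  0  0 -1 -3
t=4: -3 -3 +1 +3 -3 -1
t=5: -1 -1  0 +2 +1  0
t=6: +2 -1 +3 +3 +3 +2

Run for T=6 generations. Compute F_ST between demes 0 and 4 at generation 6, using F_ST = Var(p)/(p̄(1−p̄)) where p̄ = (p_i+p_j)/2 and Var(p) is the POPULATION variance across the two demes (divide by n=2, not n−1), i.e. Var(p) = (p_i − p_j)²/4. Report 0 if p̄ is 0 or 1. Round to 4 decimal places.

t=0: k=[47 47 0 0 0 0]
t=1: x=[47.0000 45.3550 1.6450 0.0000 0.0000 0.0000] k=[47 43 5 0 0 0]
t=2: x=[46.8600 41.8100 6.1550 0.1750 0.0000 0.0000] k=[44 45 3 2 0 0]
t=3: x=[44.0350 43.4950 4.4350 1.9650 0.0700 0.0000] k=[42 44 4 2 0 0]
t=4: x=[42.0700 42.5300 5.3300 2.0000 0.0700 0.0000] k=[39 40 6 5 0 0]
t=5: x=[39.0350 38.7750 7.1550 4.8600 0.1750 0.0000] k=[38 38 7 7 1 0]
t=6: x=[38.0000 36.9150 8.0850 6.7900 1.1750 0.0350] k=[40 36 11 10 4 2]

0.5891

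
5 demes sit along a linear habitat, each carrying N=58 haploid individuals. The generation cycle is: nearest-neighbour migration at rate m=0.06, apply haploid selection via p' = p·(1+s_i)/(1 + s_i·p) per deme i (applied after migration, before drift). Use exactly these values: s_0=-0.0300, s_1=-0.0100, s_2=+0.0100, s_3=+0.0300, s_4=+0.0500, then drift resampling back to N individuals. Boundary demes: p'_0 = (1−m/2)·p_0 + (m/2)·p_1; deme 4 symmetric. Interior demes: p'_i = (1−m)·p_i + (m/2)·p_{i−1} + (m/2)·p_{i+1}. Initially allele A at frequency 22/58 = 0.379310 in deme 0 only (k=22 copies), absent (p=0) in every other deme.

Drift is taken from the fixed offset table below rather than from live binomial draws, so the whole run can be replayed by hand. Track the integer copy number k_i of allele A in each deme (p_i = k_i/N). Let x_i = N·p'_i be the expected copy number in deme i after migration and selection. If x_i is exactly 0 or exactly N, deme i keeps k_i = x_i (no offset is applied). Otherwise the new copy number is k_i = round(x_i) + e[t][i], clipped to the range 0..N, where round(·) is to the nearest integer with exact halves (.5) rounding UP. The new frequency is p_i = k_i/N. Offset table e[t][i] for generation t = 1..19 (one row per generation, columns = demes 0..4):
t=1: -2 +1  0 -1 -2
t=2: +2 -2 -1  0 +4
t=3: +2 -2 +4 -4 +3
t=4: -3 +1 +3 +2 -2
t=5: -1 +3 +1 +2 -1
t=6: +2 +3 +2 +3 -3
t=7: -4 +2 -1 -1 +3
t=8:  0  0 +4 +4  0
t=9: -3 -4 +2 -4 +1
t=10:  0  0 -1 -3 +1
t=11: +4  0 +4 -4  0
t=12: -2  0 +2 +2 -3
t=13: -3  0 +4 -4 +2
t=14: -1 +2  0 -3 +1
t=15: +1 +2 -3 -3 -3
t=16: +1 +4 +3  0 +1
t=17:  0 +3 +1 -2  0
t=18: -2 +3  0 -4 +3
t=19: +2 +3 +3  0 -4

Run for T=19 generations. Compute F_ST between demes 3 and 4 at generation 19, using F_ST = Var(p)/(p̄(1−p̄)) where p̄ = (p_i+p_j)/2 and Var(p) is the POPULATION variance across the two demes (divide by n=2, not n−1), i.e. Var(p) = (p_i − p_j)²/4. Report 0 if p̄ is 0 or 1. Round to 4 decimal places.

t=0: k=[22 0 0 0 0]
t=1: x=[20.9308 0.6535 0.0000 0.0000 0.0000] k=[19 2 0 0 0]
t=2: x=[18.1085 2.4265 0.0606 0.0000 0.0000] k=[20 0 0 0 0]
t=3: x=[19.0087 0.5941 0.0000 0.0000 0.0000] k=[21 0 0 0 0]
t=4: x=[19.9693 0.6238 0.0000 0.0000 0.0000] k=[17 2 0 0 0]
t=5: x=[16.1921 2.3671 0.0606 0.0000 0.0000] k=[15 5 1 0 0]
t=6: x=[14.3682 5.1328 1.1007 0.0309 0.0000] k=[16 8 3 3 0]
t=7: x=[15.4128 8.0203 3.1798 2.9928 0.0945] k=[11 10 2 2 3]
t=8: x=[10.7016 9.7085 2.2615 2.0887 3.1105] k=[11 10 6 6 3]
t=9: x=[10.7016 9.8277 6.1747 6.0687 3.2359] k=[8 6 8 2 4]
t=10: x=[7.7336 6.0652 7.8271 2.3045 4.1230] k=[8 6 7 0 5]
t=11: x=[7.7336 6.0354 6.8197 0.3707 5.0713] k=[12 6 11 0 5]
t=12: x=[11.5359 6.2735 10.6060 0.4943 5.0713] k=[10 6 13 2 2]
t=13: x=[9.6328 6.2735 12.5576 2.3970 2.0964] k=[7 6 17 0 4]
t=14: x=[6.7854 6.3033 16.2763 0.6487 4.0604] k=[6 8 16 0 5]
t=15: x=[5.8967 8.1096 15.3922 0.6487 5.0713] k=[7 10 12 0 2]
t=16: x=[6.9026 9.8873 11.6725 0.4325 2.0336] k=[8 14 15 0 3]
t=17: x=[7.9683 13.7443 14.6286 0.5560 3.0479] k=[8 17 16 0 3]
t=18: x=[8.0564 16.5807 15.6635 0.5869 3.0479] k=[6 20 16 0 6]
t=19: x=[6.2481 19.3303 15.7539 0.6796 6.0805] k=[8 22 19 1 2]

0.0029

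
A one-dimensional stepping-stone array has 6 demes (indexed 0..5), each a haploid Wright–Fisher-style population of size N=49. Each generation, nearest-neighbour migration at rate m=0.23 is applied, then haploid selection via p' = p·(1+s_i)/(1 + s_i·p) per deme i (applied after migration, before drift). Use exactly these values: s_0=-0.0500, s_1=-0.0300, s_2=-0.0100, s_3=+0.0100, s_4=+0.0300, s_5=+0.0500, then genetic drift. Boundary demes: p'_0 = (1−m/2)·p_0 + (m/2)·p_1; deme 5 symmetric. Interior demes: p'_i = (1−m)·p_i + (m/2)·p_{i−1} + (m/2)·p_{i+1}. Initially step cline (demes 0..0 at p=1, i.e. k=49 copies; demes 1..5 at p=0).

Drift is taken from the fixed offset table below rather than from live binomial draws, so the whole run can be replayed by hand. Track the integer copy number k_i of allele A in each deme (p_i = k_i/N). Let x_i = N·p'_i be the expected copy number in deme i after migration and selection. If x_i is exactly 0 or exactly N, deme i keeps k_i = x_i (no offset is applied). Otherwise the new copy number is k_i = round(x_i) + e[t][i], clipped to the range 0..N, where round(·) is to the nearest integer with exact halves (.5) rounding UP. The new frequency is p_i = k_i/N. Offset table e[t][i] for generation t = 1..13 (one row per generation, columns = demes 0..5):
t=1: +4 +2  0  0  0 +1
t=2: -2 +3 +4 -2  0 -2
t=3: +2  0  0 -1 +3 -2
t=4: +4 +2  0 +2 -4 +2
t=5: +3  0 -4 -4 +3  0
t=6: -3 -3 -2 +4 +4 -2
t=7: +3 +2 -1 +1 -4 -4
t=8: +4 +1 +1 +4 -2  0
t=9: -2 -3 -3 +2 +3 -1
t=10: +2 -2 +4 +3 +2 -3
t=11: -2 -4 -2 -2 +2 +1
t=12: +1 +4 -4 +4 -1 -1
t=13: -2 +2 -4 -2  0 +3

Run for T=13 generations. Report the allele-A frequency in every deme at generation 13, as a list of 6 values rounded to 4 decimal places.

t=0: k=[49 0 0 0 0 0]
t=1: x=[43.1041 5.4849 0.0000 0.0000 0.0000 0.0000] k=[47 7 0 0 0 0]
t=2: x=[42.1015 10.5408 0.7971 0.0000 0.0000 0.0000] k=[40 14 5 0 0 0]
t=3: x=[36.5394 15.6290 5.4114 0.5807 0.0000 0.0000] k=[39 16 5 0 0 0]
t=4: x=[35.8678 17.0399 5.6396 0.5807 0.0000 0.0000] k=[40 19 6 3 0 0]
t=5: x=[37.1298 19.5610 7.0888 3.0281 0.3553 0.0000] k=[40 20 3 0 3 0]
t=6: x=[37.2479 19.9836 4.5682 0.6968 2.3759 0.3621] k=[34 17 3 5 6 0]
t=7: x=[31.4718 17.0052 4.7963 4.9289 5.3339 0.7240] k=[34 19 4 6 1 0]
t=8: x=[31.7054 18.6469 5.9026 5.2414 1.5025 0.1207] k=[36 20 7 9 0 0]
t=9: x=[33.6240 19.9836 8.6532 7.8000 1.0654 0.0000] k=[32 17 6 10 4 0]
t=10: x=[29.6781 17.1192 7.6598 8.9224 4.3456 0.4828] k=[32 15 12 12 6 0]
t=11: x=[29.4455 16.2772 12.2524 11.3968 6.1574 0.7240] k=[27 12 10 9 8 2]
t=12: x=[24.6469 13.1992 10.0346 9.0733 7.6131 2.8168] k=[26 17 6 13 7 2]
t=13: x=[24.3367 16.4357 8.0025 11.5928 7.2967 2.6967] k=[22 18 4 10 7 6]

[0.4490, 0.3673, 0.0816, 0.2041, 0.1429, 0.1224]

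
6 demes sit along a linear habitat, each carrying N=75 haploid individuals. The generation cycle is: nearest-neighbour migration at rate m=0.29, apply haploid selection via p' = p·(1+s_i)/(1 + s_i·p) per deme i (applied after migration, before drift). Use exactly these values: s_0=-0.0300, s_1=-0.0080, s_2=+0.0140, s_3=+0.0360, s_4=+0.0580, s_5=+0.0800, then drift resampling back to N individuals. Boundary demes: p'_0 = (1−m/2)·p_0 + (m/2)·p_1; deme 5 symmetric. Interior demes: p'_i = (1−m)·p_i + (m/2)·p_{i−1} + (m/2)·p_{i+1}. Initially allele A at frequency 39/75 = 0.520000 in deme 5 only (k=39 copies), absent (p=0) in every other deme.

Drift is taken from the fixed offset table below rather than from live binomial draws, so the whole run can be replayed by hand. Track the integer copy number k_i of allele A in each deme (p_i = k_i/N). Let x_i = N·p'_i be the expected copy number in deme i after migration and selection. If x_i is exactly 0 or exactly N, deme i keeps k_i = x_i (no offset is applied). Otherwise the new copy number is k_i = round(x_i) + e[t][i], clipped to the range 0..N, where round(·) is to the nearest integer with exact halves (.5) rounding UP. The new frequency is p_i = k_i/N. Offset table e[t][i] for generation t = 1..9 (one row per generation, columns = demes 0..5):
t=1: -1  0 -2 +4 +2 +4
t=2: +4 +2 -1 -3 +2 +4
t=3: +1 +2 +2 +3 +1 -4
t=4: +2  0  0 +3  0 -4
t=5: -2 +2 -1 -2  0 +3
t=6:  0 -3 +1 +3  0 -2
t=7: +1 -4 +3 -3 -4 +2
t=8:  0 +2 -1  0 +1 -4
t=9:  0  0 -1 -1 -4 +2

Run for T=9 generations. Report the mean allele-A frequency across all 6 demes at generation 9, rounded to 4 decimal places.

t=0: k=[0 0 0 0 0 39]
t=1: x=[0.0000 0.0000 0.0000 0.0000 5.9569 34.7757] k=[0 0 0 0 8 39]
t=2: x=[0.0000 0.0000 0.0000 1.2011 11.8882 35.9425] k=[0 0 0 0 14 40]
t=3: x=[0.0000 0.0000 0.0000 2.1010 16.4527 37.6725] k=[0 0 0 5 17 34]
t=4: x=[0.0000 0.0000 0.7351 6.2136 18.4995 32.9495] k=[0 0 1 9 18 29]
t=5: x=[0.0000 0.1438 2.0424 9.4328 19.0809 28.7568] k=[0 2 1 7 19 32]
t=6: x=[0.2813 1.5527 2.0424 8.1226 19.9599 31.5120] k=[0 0 3 11 20 30]
t=7: x=[0.0000 0.4315 3.7745 11.4848 20.9865 29.9228] k=[0 0 7 8 17 32]
t=8: x=[0.0000 1.0070 6.2087 9.4482 18.6487 31.2179] k=[0 3 5 9 20 27]
t=9: x=[0.4220 2.8330 5.3588 10.3259 20.2424 27.3069] k=[0 3 4 9 16 29]

0.1356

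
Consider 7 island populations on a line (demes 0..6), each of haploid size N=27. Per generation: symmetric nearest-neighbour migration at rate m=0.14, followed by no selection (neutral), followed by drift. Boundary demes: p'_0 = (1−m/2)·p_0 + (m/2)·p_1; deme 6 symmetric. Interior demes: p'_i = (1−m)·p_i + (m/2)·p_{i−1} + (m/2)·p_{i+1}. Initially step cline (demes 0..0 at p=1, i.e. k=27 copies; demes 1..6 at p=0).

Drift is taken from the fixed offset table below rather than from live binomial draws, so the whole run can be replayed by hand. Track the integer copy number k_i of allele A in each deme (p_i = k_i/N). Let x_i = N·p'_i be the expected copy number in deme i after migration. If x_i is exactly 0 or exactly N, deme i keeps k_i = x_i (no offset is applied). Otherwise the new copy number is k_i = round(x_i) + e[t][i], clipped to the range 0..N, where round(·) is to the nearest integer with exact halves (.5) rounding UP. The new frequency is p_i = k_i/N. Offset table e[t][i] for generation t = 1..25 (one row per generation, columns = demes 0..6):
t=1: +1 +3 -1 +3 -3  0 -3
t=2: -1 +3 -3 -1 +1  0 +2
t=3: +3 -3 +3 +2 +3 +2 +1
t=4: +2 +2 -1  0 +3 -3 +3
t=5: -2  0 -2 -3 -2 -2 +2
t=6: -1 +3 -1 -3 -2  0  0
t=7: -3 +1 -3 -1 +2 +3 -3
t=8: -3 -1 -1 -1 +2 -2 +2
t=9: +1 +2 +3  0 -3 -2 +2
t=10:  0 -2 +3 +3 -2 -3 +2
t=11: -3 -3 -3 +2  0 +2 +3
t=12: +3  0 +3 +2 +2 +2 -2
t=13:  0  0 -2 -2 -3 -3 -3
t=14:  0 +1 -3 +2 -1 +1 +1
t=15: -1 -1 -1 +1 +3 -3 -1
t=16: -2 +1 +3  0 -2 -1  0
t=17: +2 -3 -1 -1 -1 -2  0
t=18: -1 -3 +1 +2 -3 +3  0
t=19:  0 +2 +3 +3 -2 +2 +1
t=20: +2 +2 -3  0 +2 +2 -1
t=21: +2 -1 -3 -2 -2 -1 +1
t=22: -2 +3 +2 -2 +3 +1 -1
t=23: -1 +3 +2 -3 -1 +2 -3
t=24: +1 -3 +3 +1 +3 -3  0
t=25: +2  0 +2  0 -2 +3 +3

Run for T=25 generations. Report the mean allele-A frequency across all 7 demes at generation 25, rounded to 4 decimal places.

0.2434

t=0: k=[27 0 0 0 0 0 0]
t=1: x=[25.1100 1.8900 0.0000 0.0000 0.0000 0.0000 0.0000] k=[26 5 0 0 0 0 0]
t=2: x=[24.5300 6.1200 0.3500 0.0000 0.0000 0.0000 0.0000] k=[24 9 0 0 0 0 0]
t=3: x=[22.9500 9.4200 0.6300 0.0000 0.0000 0.0000 0.0000] k=[26 6 4 0 0 0 0]
t=4: x=[24.6000 7.2600 3.8600 0.2800 0.0000 0.0000 0.0000] k=[27 9 3 0 0 0 0]
t=5: x=[25.7400 9.8400 3.2100 0.2100 0.0000 0.0000 0.0000] k=[24 10 1 0 0 0 0]
t=6: x=[23.0200 10.3500 1.5600 0.0700 0.0000 0.0000 0.0000] k=[22 13 1 0 0 0 0]
t=7: x=[21.3700 12.7900 1.7700 0.0700 0.0000 0.0000 0.0000] k=[18 14 0 0 0 0 0]
t=8: x=[17.7200 13.3000 0.9800 0.0000 0.0000 0.0000 0.0000] k=[15 12 0 0 0 0 0]
t=9: x=[14.7900 11.3700 0.8400 0.0000 0.0000 0.0000 0.0000] k=[16 13 4 0 0 0 0]
t=10: x=[15.7900 12.5800 4.3500 0.2800 0.0000 0.0000 0.0000] k=[16 11 7 3 0 0 0]
t=11: x=[15.6500 11.0700 7.0000 3.0700 0.2100 0.0000 0.0000] k=[13 8 4 5 0 0 0]
t=12: x=[12.6500 8.0700 4.3500 4.5800 0.3500 0.0000 0.0000] k=[16 8 7 7 2 0 0]
t=13: x=[15.4400 8.4900 7.0700 6.6500 2.2100 0.1400 0.0000] k=[15 8 5 5 0 0 0]
t=14: x=[14.5100 8.2800 5.2100 4.6500 0.3500 0.0000 0.0000] k=[15 9 2 7 0 0 0]
t=15: x=[14.5800 8.9300 2.8400 6.1600 0.4900 0.0000 0.0000] k=[14 8 2 7 3 0 0]
t=16: x=[13.5800 8.0000 2.7700 6.3700 3.0700 0.2100 0.0000] k=[12 9 6 6 1 0 0]
t=17: x=[11.7900 9.0000 6.2100 5.6500 1.2800 0.0700 0.0000] k=[14 6 5 5 0 0 0]
t=18: x=[13.4400 6.4900 5.0700 4.6500 0.3500 0.0000 0.0000] k=[12 3 6 7 0 0 0]
t=19: x=[11.3700 3.8400 5.8600 6.4400 0.4900 0.0000 0.0000] k=[11 6 9 9 0 0 0]
t=20: x=[10.6500 6.5600 8.7900 8.3700 0.6300 0.0000 0.0000] k=[13 9 6 8 3 0 0]
t=21: x=[12.7200 9.0700 6.3500 7.5100 3.1400 0.2100 0.0000] k=[15 8 3 6 1 0 0]
t=22: x=[14.5100 8.1400 3.5600 5.4400 1.2800 0.0700 0.0000] k=[13 11 6 3 4 1 0]
t=23: x=[12.8600 10.7900 6.1400 3.2800 3.7200 1.1400 0.0700] k=[12 14 8 0 3 3 0]
t=24: x=[12.1400 13.4400 7.8600 0.7700 2.7900 2.7900 0.2100] k=[13 10 11 2 6 0 0]
t=25: x=[12.7900 10.2800 10.3000 2.9100 5.3000 0.4200 0.0000] k=[15 10 12 3 3 3 0]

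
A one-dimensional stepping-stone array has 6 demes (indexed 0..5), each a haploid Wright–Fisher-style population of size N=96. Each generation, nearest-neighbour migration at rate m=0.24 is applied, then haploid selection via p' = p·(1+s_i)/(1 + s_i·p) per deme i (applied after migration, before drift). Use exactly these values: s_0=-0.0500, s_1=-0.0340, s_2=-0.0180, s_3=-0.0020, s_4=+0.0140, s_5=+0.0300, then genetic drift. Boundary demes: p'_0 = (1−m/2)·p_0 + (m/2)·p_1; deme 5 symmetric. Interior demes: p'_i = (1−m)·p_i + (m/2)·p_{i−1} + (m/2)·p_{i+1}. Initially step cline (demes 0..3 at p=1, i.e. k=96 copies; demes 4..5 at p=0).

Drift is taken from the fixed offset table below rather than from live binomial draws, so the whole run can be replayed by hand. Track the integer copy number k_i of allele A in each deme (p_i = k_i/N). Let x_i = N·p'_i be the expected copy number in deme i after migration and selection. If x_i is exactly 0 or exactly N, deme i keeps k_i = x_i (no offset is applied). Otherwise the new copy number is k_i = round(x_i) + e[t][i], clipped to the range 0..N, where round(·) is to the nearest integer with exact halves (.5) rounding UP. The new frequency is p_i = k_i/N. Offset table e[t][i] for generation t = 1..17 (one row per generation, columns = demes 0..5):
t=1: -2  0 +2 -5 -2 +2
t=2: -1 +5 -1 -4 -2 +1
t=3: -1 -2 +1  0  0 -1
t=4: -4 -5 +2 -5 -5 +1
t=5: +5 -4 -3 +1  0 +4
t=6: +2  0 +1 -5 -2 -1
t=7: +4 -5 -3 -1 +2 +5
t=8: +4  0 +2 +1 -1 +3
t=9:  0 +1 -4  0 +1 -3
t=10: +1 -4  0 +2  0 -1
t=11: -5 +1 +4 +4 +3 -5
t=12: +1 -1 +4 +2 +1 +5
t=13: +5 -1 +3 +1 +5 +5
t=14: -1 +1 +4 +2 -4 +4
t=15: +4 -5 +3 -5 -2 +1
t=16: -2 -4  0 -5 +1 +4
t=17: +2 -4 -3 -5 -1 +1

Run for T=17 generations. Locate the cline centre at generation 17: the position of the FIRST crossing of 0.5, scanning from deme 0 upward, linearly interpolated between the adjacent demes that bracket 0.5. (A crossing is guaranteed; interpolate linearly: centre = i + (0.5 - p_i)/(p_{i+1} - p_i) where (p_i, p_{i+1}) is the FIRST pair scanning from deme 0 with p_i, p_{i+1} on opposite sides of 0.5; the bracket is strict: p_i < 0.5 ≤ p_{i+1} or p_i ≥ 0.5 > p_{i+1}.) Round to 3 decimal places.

t=0: k=[96 96 96 96 0 0]
t=1: x=[96.0000 96.0000 96.0000 84.4597 11.6617 0.0000] k=[96 96 96 79 10 0]
t=2: x=[96.0000 96.0000 93.9234 72.7247 17.2761 1.2355] k=[96 96 93 69 15 2]
t=3: x=[96.0000 95.6274 90.3847 65.3583 20.1404 3.6627] k=[96 94 91 65 20 3]
t=4: x=[95.7474 93.8071 88.1095 62.6765 23.6066 5.1830] k=[92 89 90 58 19 6]
t=5: x=[91.4215 89.2666 85.8767 57.1137 22.3576 7.7684] k=[96 85 83 58 22 12]
t=6: x=[94.6115 85.7681 79.9993 56.6335 25.3787 13.5401] k=[96 86 81 52 23 13]
t=7: x=[94.7377 86.3026 77.8542 51.9523 25.5398 14.5614] k=[96 81 75 51 28 20]
t=8: x=[94.1071 81.6632 72.5193 51.0722 30.0864 21.4483] k=[96 82 75 52 29 24]
t=9: x=[94.2332 82.4422 72.7616 51.9523 31.4533 25.1447] k=[94 83 69 52 32 22]
t=10: x=[92.5116 82.2372 68.2833 51.5922 33.5026 23.7240] k=[94 78 68 54 34 23]
t=11: x=[91.8825 78.2244 67.1548 53.2325 35.3901 24.8607] k=[87 79 71 57 38 20]
t=12: x=[85.5727 78.5107 69.9365 56.3534 38.4400 22.6678] k=[87 78 74 58 39 28]
t=13: x=[85.4478 78.1018 72.2367 57.5939 40.2847 29.9254] k=[90 77 75 59 45 35]
t=14: x=[88.0750 77.8156 73.0039 59.1946 45.8129 36.8689] k=[87 79 77 61 42 41]
t=15: x=[85.5727 79.2470 75.0238 60.5953 44.4917 41.8163] k=[90 74 78 56 42 43]
t=16: x=[87.6992 75.8549 74.5793 56.9136 44.1313 43.5824] k=[86 72 75 52 45 48]
t=17: x=[83.7835 73.4486 71.5505 53.8727 46.5333 48.3494] k=[86 69 69 49 46 49]

3.333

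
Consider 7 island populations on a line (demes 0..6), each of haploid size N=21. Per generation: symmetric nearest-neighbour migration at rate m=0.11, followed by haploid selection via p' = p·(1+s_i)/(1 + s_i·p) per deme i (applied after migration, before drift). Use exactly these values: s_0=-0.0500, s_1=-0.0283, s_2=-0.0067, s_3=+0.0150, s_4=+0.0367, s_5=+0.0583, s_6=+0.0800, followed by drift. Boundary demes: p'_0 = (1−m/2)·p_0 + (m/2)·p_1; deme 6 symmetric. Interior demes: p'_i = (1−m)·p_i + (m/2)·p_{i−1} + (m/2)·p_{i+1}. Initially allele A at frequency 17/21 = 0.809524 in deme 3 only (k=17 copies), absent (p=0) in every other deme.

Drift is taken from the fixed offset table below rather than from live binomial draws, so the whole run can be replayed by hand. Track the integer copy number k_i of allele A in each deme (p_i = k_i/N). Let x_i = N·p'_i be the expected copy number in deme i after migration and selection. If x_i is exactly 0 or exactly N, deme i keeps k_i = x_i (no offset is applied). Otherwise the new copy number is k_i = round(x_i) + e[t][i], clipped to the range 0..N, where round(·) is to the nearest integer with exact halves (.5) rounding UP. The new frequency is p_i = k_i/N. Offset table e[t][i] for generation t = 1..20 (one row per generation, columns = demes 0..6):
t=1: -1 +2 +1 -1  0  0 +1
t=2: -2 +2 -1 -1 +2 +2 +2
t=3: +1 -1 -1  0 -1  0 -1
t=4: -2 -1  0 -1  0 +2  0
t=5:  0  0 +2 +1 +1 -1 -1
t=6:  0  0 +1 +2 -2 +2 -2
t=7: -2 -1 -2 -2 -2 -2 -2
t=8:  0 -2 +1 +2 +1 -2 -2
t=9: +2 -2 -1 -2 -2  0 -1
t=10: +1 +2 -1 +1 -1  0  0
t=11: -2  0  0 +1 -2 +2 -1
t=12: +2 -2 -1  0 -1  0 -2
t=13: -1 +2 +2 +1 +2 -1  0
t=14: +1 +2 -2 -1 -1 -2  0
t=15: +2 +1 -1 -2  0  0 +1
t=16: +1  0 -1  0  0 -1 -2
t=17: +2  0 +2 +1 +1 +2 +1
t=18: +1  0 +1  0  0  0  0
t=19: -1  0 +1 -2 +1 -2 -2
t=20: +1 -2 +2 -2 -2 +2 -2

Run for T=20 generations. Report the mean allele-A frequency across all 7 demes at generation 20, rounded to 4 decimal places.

t=0: k=[0 0 0 17 0 0 0]
t=1: x=[0.0000 0.0000 0.9290 15.1928 0.9677 0.0000 0.0000] k=[0 0 2 14 1 0 0]
t=2: x=[0.0000 0.1069 2.5350 12.6998 1.7159 0.0582 0.0000] k=[0 2 2 12 4 2 0]
t=3: x=[0.1045 1.8412 2.5350 11.0880 4.4552 2.1049 0.1188] k=[1 1 2 11 3 2 0]
t=4: x=[0.9523 1.0266 2.4255 10.1431 3.4886 2.0473 0.1188] k=[0 0 2 9 3 4 0]
t=5: x=[0.0000 0.1069 2.2614 8.3598 3.4886 3.9018 0.2374] k=[0 0 4 9 4 3 0]
t=6: x=[0.0000 0.2138 4.0330 8.5253 4.3428 3.0341 0.1781] k=[0 0 5 11 2 5 0]
t=7: x=[0.0000 0.2673 5.0292 10.2531 2.7449 4.7655 0.2967] k=[0 0 3 8 1 3 0]
t=8: x=[0.0000 0.1604 3.0922 7.4112 1.5458 2.8622 0.1781] k=[0 0 4 9 3 1 0]
t=9: x=[0.0000 0.2138 4.0330 8.4701 3.3195 1.1132 0.0594] k=[0 0 3 6 1 1 0]
t=10: x=[0.0000 0.1604 2.9828 5.6211 1.3189 0.9975 0.0594] k=[0 2 2 7 0 1 0]
t=11: x=[0.1045 1.8412 2.2614 6.4061 0.4558 0.9396 0.0594] k=[0 2 2 7 0 3 0]
t=12: x=[0.1045 1.8412 2.2614 6.4061 0.5696 2.8049 0.1781] k=[2 0 1 6 0 3 0]
t=13: x=[1.8036 0.1604 1.2123 5.4549 0.5127 2.8049 0.1781] k=[1 2 3 6 3 2 0]
t=14: x=[1.0048 1.9487 3.0922 5.7318 3.2067 2.0473 0.1188] k=[2 4 1 5 2 0 0]
t=15: x=[2.0146 3.6378 1.3763 4.6688 2.1228 0.1164 0.0000] k=[4 5 0 3 2 0 0]
t=16: x=[3.8898 4.5666 0.4371 2.8161 2.0096 0.1164 0.0000] k=[5 5 0 3 2 0 0]
t=17: x=[4.8072 4.6207 0.4371 2.8161 2.0096 0.1164 0.0000] k=[7 5 2 4 3 2 0]
t=18: x=[6.6547 4.8373 2.2614 3.8819 3.0939 2.0473 0.1188] k=[8 5 3 4 3 2 0]
t=19: x=[7.5847 4.9456 3.1470 3.9374 3.0939 2.0473 0.1188] k=[7 5 4 2 4 0 0]
t=20: x=[6.6547 4.9456 3.9235 2.2497 3.7804 0.2327 0.0000] k=[8 3 6 0 2 2 0]

0.1429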